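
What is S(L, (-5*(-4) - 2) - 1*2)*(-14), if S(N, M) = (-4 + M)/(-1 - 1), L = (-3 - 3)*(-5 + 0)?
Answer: 84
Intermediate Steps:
L = 30 (L = -6*(-5) = 30)
S(N, M) = 2 - M/2 (S(N, M) = (-4 + M)/(-2) = (-4 + M)*(-½) = 2 - M/2)
S(L, (-5*(-4) - 2) - 1*2)*(-14) = (2 - ((-5*(-4) - 2) - 1*2)/2)*(-14) = (2 - ((20 - 2) - 2)/2)*(-14) = (2 - (18 - 2)/2)*(-14) = (2 - ½*16)*(-14) = (2 - 8)*(-14) = -6*(-14) = 84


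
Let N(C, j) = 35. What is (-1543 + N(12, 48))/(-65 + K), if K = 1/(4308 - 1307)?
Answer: 1131377/48766 ≈ 23.200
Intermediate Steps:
K = 1/3001 ≈ 0.00033322
(-1543 + N(12, 48))/(-65 + K) = (-1543 + 35)/(-65 + 1/3001) = -1508/(-195064/3001) = -1508*(-3001/195064) = 1131377/48766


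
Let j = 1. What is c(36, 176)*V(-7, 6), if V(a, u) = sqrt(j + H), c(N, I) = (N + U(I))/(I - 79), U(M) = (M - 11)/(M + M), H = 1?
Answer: 1167*sqrt(2)/3104 ≈ 0.53170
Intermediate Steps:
U(M) = (-11 + M)/(2*M) (U(M) = (-11 + M)/((2*M)) = (-11 + M)*(1/(2*M)) = (-11 + M)/(2*M))
c(N, I) = (N + (-11 + I)/(2*I))/(-79 + I) (c(N, I) = (N + (-11 + I)/(2*I))/(I - 79) = (N + (-11 + I)/(2*I))/(-79 + I))
V(a, u) = sqrt(2) (V(a, u) = sqrt(1 + 1) = sqrt(2))
c(36, 176)*V(-7, 6) = ((1/2)*(-11 + 176 + 2*176*36)/(176*(-79 + 176)))*sqrt(2) = ((1/2)*(1/176)*(-11 + 176 + 12672)/97)*sqrt(2) = ((1/2)*(1/176)*(1/97)*12837)*sqrt(2) = 1167*sqrt(2)/3104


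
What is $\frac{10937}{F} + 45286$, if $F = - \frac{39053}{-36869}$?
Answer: $\frac{310255773}{5579} \approx 55611.0$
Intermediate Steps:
$F = \frac{5579}{5267}$ ($F = \left(-39053\right) \left(- \frac{1}{36869}\right) = \frac{5579}{5267} \approx 1.0592$)
$\frac{10937}{F} + 45286 = \frac{10937}{\frac{5579}{5267}} + 45286 = 10937 \cdot \frac{5267}{5579} + 45286 = \frac{57605179}{5579} + 45286 = \frac{310255773}{5579}$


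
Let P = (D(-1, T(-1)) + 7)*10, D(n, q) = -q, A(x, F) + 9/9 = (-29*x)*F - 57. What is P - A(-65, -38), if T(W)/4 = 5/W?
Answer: 71958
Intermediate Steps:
A(x, F) = -58 - 29*F*x (A(x, F) = -1 + ((-29*x)*F - 57) = -1 + (-29*F*x - 57) = -1 + (-57 - 29*F*x) = -58 - 29*F*x)
T(W) = 20/W (T(W) = 4*(5/W) = 20/W)
P = 270 (P = (-20/(-1) + 7)*10 = (-20*(-1) + 7)*10 = (-1*(-20) + 7)*10 = (20 + 7)*10 = 27*10 = 270)
P - A(-65, -38) = 270 - (-58 - 29*(-38)*(-65)) = 270 - (-58 - 71630) = 270 - 1*(-71688) = 270 + 71688 = 71958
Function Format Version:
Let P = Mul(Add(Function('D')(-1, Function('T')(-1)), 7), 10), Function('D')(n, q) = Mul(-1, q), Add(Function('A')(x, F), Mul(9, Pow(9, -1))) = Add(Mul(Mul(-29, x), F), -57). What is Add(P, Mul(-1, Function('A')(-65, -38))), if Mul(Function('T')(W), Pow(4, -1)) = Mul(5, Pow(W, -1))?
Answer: 71958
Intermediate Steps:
Function('A')(x, F) = Add(-58, Mul(-29, F, x)) (Function('A')(x, F) = Add(-1, Add(Mul(Mul(-29, x), F), -57)) = Add(-1, Add(Mul(-29, F, x), -57)) = Add(-1, Add(-57, Mul(-29, F, x))) = Add(-58, Mul(-29, F, x)))
Function('T')(W) = Mul(20, Pow(W, -1)) (Function('T')(W) = Mul(4, Mul(5, Pow(W, -1))) = Mul(20, Pow(W, -1)))
P = 270 (P = Mul(Add(Mul(-1, Mul(20, Pow(-1, -1))), 7), 10) = Mul(Add(Mul(-1, Mul(20, -1)), 7), 10) = Mul(Add(Mul(-1, -20), 7), 10) = Mul(Add(20, 7), 10) = Mul(27, 10) = 270)
Add(P, Mul(-1, Function('A')(-65, -38))) = Add(270, Mul(-1, Add(-58, Mul(-29, -38, -65)))) = Add(270, Mul(-1, Add(-58, -71630))) = Add(270, Mul(-1, -71688)) = Add(270, 71688) = 71958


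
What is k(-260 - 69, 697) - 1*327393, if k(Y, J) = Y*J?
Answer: -556706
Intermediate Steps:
k(Y, J) = J*Y
k(-260 - 69, 697) - 1*327393 = 697*(-260 - 69) - 1*327393 = 697*(-329) - 327393 = -229313 - 327393 = -556706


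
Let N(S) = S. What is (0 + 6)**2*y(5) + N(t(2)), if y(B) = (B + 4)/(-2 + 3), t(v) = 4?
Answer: 328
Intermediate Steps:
y(B) = 4 + B (y(B) = (4 + B)/1 = (4 + B)*1 = 4 + B)
(0 + 6)**2*y(5) + N(t(2)) = (0 + 6)**2*(4 + 5) + 4 = 6**2*9 + 4 = 36*9 + 4 = 324 + 4 = 328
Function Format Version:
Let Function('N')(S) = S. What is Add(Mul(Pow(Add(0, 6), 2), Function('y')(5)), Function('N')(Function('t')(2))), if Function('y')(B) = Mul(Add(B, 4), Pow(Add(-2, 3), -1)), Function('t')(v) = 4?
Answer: 328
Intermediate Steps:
Function('y')(B) = Add(4, B) (Function('y')(B) = Mul(Add(4, B), Pow(1, -1)) = Mul(Add(4, B), 1) = Add(4, B))
Add(Mul(Pow(Add(0, 6), 2), Function('y')(5)), Function('N')(Function('t')(2))) = Add(Mul(Pow(Add(0, 6), 2), Add(4, 5)), 4) = Add(Mul(Pow(6, 2), 9), 4) = Add(Mul(36, 9), 4) = Add(324, 4) = 328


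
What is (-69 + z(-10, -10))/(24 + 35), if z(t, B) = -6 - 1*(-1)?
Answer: -74/59 ≈ -1.2542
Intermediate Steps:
z(t, B) = -5 (z(t, B) = -6 + 1 = -5)
(-69 + z(-10, -10))/(24 + 35) = (-69 - 5)/(24 + 35) = -74/59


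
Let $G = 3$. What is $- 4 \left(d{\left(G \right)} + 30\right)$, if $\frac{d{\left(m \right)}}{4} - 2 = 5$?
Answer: $-232$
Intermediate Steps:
$d{\left(m \right)} = 28$ ($d{\left(m \right)} = 8 + 4 \cdot 5 = 8 + 20 = 28$)
$- 4 \left(d{\left(G \right)} + 30\right) = - 4 \left(28 + 30\right) = \left(-4\right) 58 = -232$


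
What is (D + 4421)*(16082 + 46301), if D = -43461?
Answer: -2435432320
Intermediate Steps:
(D + 4421)*(16082 + 46301) = (-43461 + 4421)*(16082 + 46301) = -39040*62383 = -2435432320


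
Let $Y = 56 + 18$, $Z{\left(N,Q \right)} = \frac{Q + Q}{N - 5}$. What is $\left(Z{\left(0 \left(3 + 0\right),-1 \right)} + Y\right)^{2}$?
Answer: $\frac{138384}{25} \approx 5535.4$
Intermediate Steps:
$Z{\left(N,Q \right)} = \frac{2 Q}{-5 + N}$
$Y = 74$
$\left(Z{\left(0 \left(3 + 0\right),-1 \right)} + Y\right)^{2} = \left(2 \left(-1\right) \frac{1}{-5 + 0 \left(3 + 0\right)} + 74\right)^{2} = \left(2 \left(-1\right) \frac{1}{-5 + 0 \cdot 3} + 74\right)^{2} = \left(2 \left(-1\right) \frac{1}{-5 + 0} + 74\right)^{2} = \left(2 \left(-1\right) \frac{1}{-5} + 74\right)^{2} = \left(2 \left(-1\right) \left(- \frac{1}{5}\right) + 74\right)^{2} = \left(\frac{2}{5} + 74\right)^{2} = \left(\frac{372}{5}\right)^{2} = \frac{138384}{25}$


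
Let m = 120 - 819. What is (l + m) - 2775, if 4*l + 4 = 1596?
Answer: -3076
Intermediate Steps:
l = 398 (l = -1 + (¼)*1596 = -1 + 399 = 398)
m = -699
(l + m) - 2775 = (398 - 699) - 2775 = -301 - 2775 = -3076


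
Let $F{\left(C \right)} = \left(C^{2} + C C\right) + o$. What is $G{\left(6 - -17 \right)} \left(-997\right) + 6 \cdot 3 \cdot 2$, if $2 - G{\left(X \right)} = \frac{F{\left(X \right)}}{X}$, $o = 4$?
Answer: $\frac{1013780}{23} \approx 44077.0$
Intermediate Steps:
$F{\left(C \right)} = 4 + 2 C^{2}$ ($F{\left(C \right)} = \left(C^{2} + C C\right) + 4 = \left(C^{2} + C^{2}\right) + 4 = 2 C^{2} + 4 = 4 + 2 C^{2}$)
$G{\left(X \right)} = 2 - \frac{4 + 2 X^{2}}{X}$
$G{\left(6 - -17 \right)} \left(-997\right) + 6 \cdot 3 \cdot 2 = \left(2 - \frac{4}{6 - -17} - 2 \left(6 - -17\right)\right) \left(-997\right) + 6 \cdot 3 \cdot 2 = \left(2 - \frac{4}{6 + 17} - 2 \left(6 + 17\right)\right) \left(-997\right) + 18 \cdot 2 = \left(2 - \frac{4}{23} - 46\right) \left(-997\right) + 36 = \left(- \frac{1016}{23}\right) \left(-997\right) + 36 = \frac{1012952}{23} + 36 = \frac{1013780}{23}$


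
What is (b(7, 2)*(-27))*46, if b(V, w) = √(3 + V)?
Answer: -1242*√10 ≈ -3927.5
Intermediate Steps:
(b(7, 2)*(-27))*46 = (√(3 + 7)*(-27))*46 = (√10*(-27))*46 = -27*√10*46 = -1242*√10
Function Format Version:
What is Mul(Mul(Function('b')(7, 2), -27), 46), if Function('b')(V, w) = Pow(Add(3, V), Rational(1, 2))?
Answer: Mul(-1242, Pow(10, Rational(1, 2))) ≈ -3927.5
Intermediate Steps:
Mul(Mul(Function('b')(7, 2), -27), 46) = Mul(Mul(Pow(Add(3, 7), Rational(1, 2)), -27), 46) = Mul(Mul(Pow(10, Rational(1, 2)), -27), 46) = Mul(Mul(-27, Pow(10, Rational(1, 2))), 46) = Mul(-1242, Pow(10, Rational(1, 2)))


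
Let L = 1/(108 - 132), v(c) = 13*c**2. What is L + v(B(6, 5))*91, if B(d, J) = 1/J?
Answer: 28367/600 ≈ 47.278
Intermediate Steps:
L = -1/24 (L = 1/(-24) = -1/24 ≈ -0.041667)
L + v(B(6, 5))*91 = -1/24 + (13*(1/5)**2)*91 = -1/24 + (13*(1/25))*91 = -1/24 + (13/25)*91 = -1/24 + 1183/25 = 28367/600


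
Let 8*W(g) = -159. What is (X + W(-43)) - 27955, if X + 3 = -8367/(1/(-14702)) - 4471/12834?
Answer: 6313488952949/51336 ≈ 1.2298e+8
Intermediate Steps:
W(g) = -159/8 (W(g) = (⅛)*(-159) = -159/8)
X = 1578731267783/12834 (X = -3 + (-8367/(1/(-14702)) - 4471/12834) = -3 + (-8367/(-1/14702) - 4471*1/12834) = -3 + (-8367*(-14702) - 4471/12834) = -3 + (123011634 - 4471/12834) = -3 + 1578731306285/12834 = 1578731267783/12834 ≈ 1.2301e+8)
(X + W(-43)) - 27955 = (1578731267783/12834 - 159/8) - 27955 = 6314924050829/51336 - 27955 = 6313488952949/51336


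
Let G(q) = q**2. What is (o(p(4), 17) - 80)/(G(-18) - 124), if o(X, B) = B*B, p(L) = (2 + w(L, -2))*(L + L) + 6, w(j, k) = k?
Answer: 209/200 ≈ 1.0450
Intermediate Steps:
p(L) = 6 (p(L) = (2 - 2)*(L + L) + 6 = 0*(2*L) + 6 = 0 + 6 = 6)
o(X, B) = B**2
(o(p(4), 17) - 80)/(G(-18) - 124) = (17**2 - 80)/((-18)**2 - 124) = (289 - 80)/(324 - 124) = 209/200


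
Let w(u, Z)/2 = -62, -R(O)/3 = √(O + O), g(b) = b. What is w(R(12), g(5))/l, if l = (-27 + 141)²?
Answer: -31/3249 ≈ -0.0095414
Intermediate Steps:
R(O) = -3*√2*√O (R(O) = -3*√(O + O) = -3*√2*√O)
w(u, Z) = -124 (w(u, Z) = 2*(-62) = -124)
l = 12996 (l = 114² = 12996)
w(R(12), g(5))/l = -124/12996 = -124*1/12996 = -31/3249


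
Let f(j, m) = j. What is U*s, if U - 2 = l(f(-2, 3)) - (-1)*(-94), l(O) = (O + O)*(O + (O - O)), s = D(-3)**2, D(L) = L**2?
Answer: -6804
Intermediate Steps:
s = 81 (s = ((-3)**2)**2 = 9**2 = 81)
l(O) = 2*O**2 (l(O) = (2*O)*(O + 0) = (2*O)*O = 2*O**2)
U = -84 (U = 2 + (2*(-2)**2 - (-1)*(-94)) = 2 + (2*4 - 1*94) = 2 + (8 - 94) = 2 - 86 = -84)
U*s = -84*81 = -6804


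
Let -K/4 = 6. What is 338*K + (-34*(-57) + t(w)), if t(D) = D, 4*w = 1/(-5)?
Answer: -123481/20 ≈ -6174.0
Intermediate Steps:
K = -24 (K = -4*6 = -24)
w = -1/20 (w = (¼)/(-5) = (¼)*(-⅕) = -1/20 ≈ -0.050000)
338*K + (-34*(-57) + t(w)) = 338*(-24) + (-34*(-57) - 1/20) = -8112 + (1938 - 1/20) = -8112 + 38759/20 = -123481/20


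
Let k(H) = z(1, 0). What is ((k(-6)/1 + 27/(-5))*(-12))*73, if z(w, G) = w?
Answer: 19272/5 ≈ 3854.4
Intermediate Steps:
k(H) = 1
((k(-6)/1 + 27/(-5))*(-12))*73 = ((1/1 + 27/(-5))*(-12))*73 = ((1*1 + 27*(-⅕))*(-12))*73 = ((1 - 27/5)*(-12))*73 = -22/5*(-12)*73 = (264/5)*73 = 19272/5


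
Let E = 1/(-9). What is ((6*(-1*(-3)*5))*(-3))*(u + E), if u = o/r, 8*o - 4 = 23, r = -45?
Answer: 201/4 ≈ 50.250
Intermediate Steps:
E = -⅑ ≈ -0.11111
o = 27/8 (o = ½ + (⅛)*23 = ½ + 23/8 = 27/8 ≈ 3.3750)
u = -3/40 (u = (27/8)/(-45) = (27/8)*(-1/45) = -3/40 ≈ -0.075000)
((6*(-1*(-3)*5))*(-3))*(u + E) = ((6*(-1*(-3)*5))*(-3))*(-3/40 - ⅑) = ((6*(3*5))*(-3))*(-67/360) = ((6*15)*(-3))*(-67/360) = (90*(-3))*(-67/360) = -270*(-67/360) = 201/4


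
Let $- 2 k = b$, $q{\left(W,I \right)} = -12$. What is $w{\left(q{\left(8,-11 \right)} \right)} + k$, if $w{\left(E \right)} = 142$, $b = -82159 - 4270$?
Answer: $\frac{86713}{2} \approx 43357.0$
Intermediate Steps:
$b = -86429$
$k = \frac{86429}{2}$ ($k = \left(- \frac{1}{2}\right) \left(-86429\right) = \frac{86429}{2} \approx 43215.0$)
$w{\left(q{\left(8,-11 \right)} \right)} + k = 142 + \frac{86429}{2} = \frac{86713}{2}$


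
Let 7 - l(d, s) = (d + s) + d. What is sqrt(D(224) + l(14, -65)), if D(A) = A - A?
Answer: 2*sqrt(11) ≈ 6.6332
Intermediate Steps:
D(A) = 0
l(d, s) = 7 - s - 2*d (l(d, s) = 7 - ((d + s) + d) = 7 - (s + 2*d) = 7 + (-s - 2*d) = 7 - s - 2*d)
sqrt(D(224) + l(14, -65)) = sqrt(0 + (7 - 1*(-65) - 2*14)) = sqrt(0 + (7 + 65 - 28)) = sqrt(0 + 44) = sqrt(44) = 2*sqrt(11)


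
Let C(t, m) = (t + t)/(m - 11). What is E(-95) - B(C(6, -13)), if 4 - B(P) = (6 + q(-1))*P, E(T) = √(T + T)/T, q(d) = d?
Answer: -13/2 - I*√190/95 ≈ -6.5 - 0.1451*I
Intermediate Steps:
E(T) = √2/√T (E(T) = √(2*T)/T = (√2*√T)/T = √2/√T)
C(t, m) = 2*t/(-11 + m) (C(t, m) = (2*t)/(-11 + m) = 2*t/(-11 + m))
B(P) = 4 - 5*P (B(P) = 4 - (6 - 1)*P = 4 - 5*P)
E(-95) - B(C(6, -13)) = √2/√(-95) - (4 - 10*6/(-11 - 13)) = √2*(-I*√95/95) - (4 - 10*6/(-24)) = -I*√190/95 - (4 - 10*6*(-1)/24) = -I*√190/95 - (4 - 5*(-½)) = -I*√190/95 - (4 + 5/2) = -I*√190/95 - 1*13/2 = -I*√190/95 - 13/2 = -13/2 - I*√190/95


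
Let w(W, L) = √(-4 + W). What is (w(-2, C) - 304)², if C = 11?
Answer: (304 - I*√6)² ≈ 92410.0 - 1489.0*I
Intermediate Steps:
(w(-2, C) - 304)² = (√(-4 - 2) - 304)² = (√(-6) - 304)² = (I*√6 - 304)² = (-304 + I*√6)²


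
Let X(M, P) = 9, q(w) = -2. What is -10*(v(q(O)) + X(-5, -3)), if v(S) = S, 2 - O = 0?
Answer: -70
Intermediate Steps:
O = 2 (O = 2 - 1*0 = 2 + 0 = 2)
-10*(v(q(O)) + X(-5, -3)) = -10*(-2 + 9) = -10*7 = -70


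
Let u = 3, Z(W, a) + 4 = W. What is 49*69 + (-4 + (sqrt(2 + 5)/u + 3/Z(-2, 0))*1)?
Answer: 6753/2 + sqrt(7)/3 ≈ 3377.4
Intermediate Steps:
Z(W, a) = -4 + W
49*69 + (-4 + (sqrt(2 + 5)/u + 3/Z(-2, 0))*1) = 49*69 + (-4 + (sqrt(2 + 5)/3 + 3/(-4 - 2))*1) = 3381 + (-4 + (sqrt(7)*(1/3) + 3/(-6))*1) = 3381 + (-4 + (sqrt(7)/3 + 3*(-1/6))*1) = 3381 + (-4 + (sqrt(7)/3 - 1/2)*1) = 3381 + (-4 + (-1/2 + sqrt(7)/3)*1) = 3381 + (-4 + (-1/2 + sqrt(7)/3)) = 3381 + (-9/2 + sqrt(7)/3) = 6753/2 + sqrt(7)/3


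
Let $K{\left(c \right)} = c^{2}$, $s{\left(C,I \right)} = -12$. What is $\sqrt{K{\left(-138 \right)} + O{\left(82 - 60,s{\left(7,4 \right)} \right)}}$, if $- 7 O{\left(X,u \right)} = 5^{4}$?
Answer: $\frac{\sqrt{928781}}{7} \approx 137.68$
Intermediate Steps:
$O{\left(X,u \right)} = - \frac{625}{7}$ ($O{\left(X,u \right)} = - \frac{5^{4}}{7} = \left(- \frac{1}{7}\right) 625 = - \frac{625}{7}$)
$\sqrt{K{\left(-138 \right)} + O{\left(82 - 60,s{\left(7,4 \right)} \right)}} = \sqrt{\left(-138\right)^{2} - \frac{625}{7}} = \sqrt{19044 - \frac{625}{7}} = \sqrt{\frac{132683}{7}} = \frac{\sqrt{928781}}{7}$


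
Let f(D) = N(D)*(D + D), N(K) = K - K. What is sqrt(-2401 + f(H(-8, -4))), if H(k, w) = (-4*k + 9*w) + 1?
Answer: 49*I ≈ 49.0*I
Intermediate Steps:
N(K) = 0
H(k, w) = 1 - 4*k + 9*w
f(D) = 0 (f(D) = 0*(D + D) = 0*(2*D) = 0)
sqrt(-2401 + f(H(-8, -4))) = sqrt(-2401 + 0) = sqrt(-2401) = 49*I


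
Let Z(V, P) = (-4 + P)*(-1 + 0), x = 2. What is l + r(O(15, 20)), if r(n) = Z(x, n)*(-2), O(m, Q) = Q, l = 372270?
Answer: 372302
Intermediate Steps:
Z(V, P) = 4 - P (Z(V, P) = (-4 + P)*(-1) = 4 - P)
r(n) = -8 + 2*n (r(n) = (4 - n)*(-2) = -8 + 2*n)
l + r(O(15, 20)) = 372270 + (-8 + 2*20) = 372270 + (-8 + 40) = 372270 + 32 = 372302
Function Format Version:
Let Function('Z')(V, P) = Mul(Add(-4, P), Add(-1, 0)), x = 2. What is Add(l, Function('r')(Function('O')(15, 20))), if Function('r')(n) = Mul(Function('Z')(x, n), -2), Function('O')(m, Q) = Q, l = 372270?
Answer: 372302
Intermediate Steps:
Function('Z')(V, P) = Add(4, Mul(-1, P)) (Function('Z')(V, P) = Mul(Add(-4, P), -1) = Add(4, Mul(-1, P)))
Function('r')(n) = Add(-8, Mul(2, n)) (Function('r')(n) = Mul(Add(4, Mul(-1, n)), -2) = Add(-8, Mul(2, n)))
Add(l, Function('r')(Function('O')(15, 20))) = Add(372270, Add(-8, Mul(2, 20))) = Add(372270, Add(-8, 40)) = Add(372270, 32) = 372302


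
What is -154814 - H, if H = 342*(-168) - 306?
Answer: -97052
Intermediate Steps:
H = -57762 (H = -57456 - 306 = -57762)
-154814 - H = -154814 - 1*(-57762) = -154814 + 57762 = -97052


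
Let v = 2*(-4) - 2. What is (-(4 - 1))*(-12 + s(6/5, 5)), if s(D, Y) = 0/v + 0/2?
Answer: 36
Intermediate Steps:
v = -10 (v = -8 - 2 = -10)
s(D, Y) = 0 (s(D, Y) = 0/(-10) + 0/2 = 0*(-⅒) + 0*(½) = 0 + 0 = 0)
(-(4 - 1))*(-12 + s(6/5, 5)) = (-(4 - 1))*(-12 + 0) = -1*3*(-12) = -3*(-12) = 36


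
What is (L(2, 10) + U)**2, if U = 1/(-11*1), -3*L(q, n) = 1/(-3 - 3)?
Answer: 49/39204 ≈ 0.0012499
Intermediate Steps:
L(q, n) = 1/18 (L(q, n) = -1/(3*(-3 - 3)) = -1/3/(-6) = -1/3*(-1/6) = 1/18)
U = -1/11 (U = 1/(-11) = -1/11 ≈ -0.090909)
(L(2, 10) + U)**2 = (1/18 - 1/11)**2 = (-7/198)**2 = 49/39204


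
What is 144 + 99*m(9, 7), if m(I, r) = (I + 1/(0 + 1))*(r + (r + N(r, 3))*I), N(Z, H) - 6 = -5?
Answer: 78354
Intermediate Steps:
N(Z, H) = 1 (N(Z, H) = 6 - 5 = 1)
m(I, r) = (1 + I)*(r + I*(1 + r)) (m(I, r) = (I + 1/(0 + 1))*(r + (r + 1)*I) = (I + 1/1)*(r + (1 + r)*I) = (I + 1)*(r + I*(1 + r)) = (1 + I)*(r + I*(1 + r)))
144 + 99*m(9, 7) = 144 + 99*(9 + 7 + 9² + 7*9² + 2*9*7) = 144 + 99*(9 + 7 + 81 + 7*81 + 126) = 144 + 99*(9 + 7 + 81 + 567 + 126) = 144 + 99*790 = 144 + 78210 = 78354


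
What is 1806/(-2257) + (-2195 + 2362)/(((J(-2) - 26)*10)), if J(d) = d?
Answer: -882599/631960 ≈ -1.3966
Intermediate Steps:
1806/(-2257) + (-2195 + 2362)/(((J(-2) - 26)*10)) = 1806/(-2257) + (-2195 + 2362)/(((-2 - 26)*10)) = 1806*(-1/2257) + 167/((-28*10)) = -1806/2257 + 167/(-280) = -1806/2257 + 167*(-1/280) = -1806/2257 - 167/280 = -882599/631960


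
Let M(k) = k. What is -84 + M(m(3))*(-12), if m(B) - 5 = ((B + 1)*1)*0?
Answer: -144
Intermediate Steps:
m(B) = 5 (m(B) = 5 + ((B + 1)*1)*0 = 5 + ((1 + B)*1)*0 = 5 + (1 + B)*0 = 5 + 0 = 5)
-84 + M(m(3))*(-12) = -84 + 5*(-12) = -84 - 60 = -144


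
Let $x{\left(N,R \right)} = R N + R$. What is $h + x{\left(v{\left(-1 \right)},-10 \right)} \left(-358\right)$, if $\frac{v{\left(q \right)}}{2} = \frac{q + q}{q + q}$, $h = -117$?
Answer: $10623$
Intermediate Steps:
$v{\left(q \right)} = 2$ ($v{\left(q \right)} = 2 \frac{q + q}{q + q} = 2 \frac{2 q}{2 q} = 2 \cdot 2 q \frac{1}{2 q} = 2 \cdot 1 = 2$)
$x{\left(N,R \right)} = R + N R$ ($x{\left(N,R \right)} = N R + R = R + N R$)
$h + x{\left(v{\left(-1 \right)},-10 \right)} \left(-358\right) = -117 + - 10 \left(1 + 2\right) \left(-358\right) = -117 + \left(-10\right) 3 \left(-358\right) = -117 - -10740 = -117 + 10740 = 10623$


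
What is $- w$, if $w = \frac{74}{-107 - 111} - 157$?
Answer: $\frac{17150}{109} \approx 157.34$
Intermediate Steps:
$w = - \frac{17150}{109}$ ($w = \frac{74}{-218} - 157 = 74 \left(- \frac{1}{218}\right) - 157 = - \frac{37}{109} - 157 = - \frac{17150}{109} \approx -157.34$)
$- w = \left(-1\right) \left(- \frac{17150}{109}\right) = \frac{17150}{109}$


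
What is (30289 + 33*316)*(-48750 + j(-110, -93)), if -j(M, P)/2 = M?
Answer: -1975996010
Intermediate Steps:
j(M, P) = -2*M
(30289 + 33*316)*(-48750 + j(-110, -93)) = (30289 + 33*316)*(-48750 - 2*(-110)) = (30289 + 10428)*(-48750 + 220) = 40717*(-48530) = -1975996010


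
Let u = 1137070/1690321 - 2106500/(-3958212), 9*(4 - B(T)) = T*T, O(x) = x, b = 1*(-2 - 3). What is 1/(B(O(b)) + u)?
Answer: 5017986649539/12179163772886 ≈ 0.41201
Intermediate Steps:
b = -5 (b = 1*(-5) = -5)
B(T) = 4 - T²/9 (B(T) = 4 - T*T/9 = 4 - T²/9)
u = 2015356326335/1672662216513 (u = 1137070*(1/1690321) - 2106500*(-1/3958212) = 1137070/1690321 + 526625/989553 = 2015356326335/1672662216513 ≈ 1.2049)
1/(B(O(b)) + u) = 1/((4 - ⅑*(-5)²) + 2015356326335/1672662216513) = 1/((4 - ⅑*25) + 2015356326335/1672662216513) = 1/((4 - 25/9) + 2015356326335/1672662216513) = 1/(11/9 + 2015356326335/1672662216513) = 1/(12179163772886/5017986649539) = 5017986649539/12179163772886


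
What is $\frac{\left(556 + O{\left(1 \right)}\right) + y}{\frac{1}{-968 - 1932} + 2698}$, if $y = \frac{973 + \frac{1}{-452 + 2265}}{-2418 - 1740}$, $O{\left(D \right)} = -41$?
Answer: $\frac{5626782652000}{29491182124173} \approx 0.1908$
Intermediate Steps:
$y = - \frac{882025}{3769227}$ ($y = \frac{973 + \frac{1}{1813}}{-4158} = \left(973 + \frac{1}{1813}\right) \left(- \frac{1}{4158}\right) = \frac{1764050}{1813} \left(- \frac{1}{4158}\right) = - \frac{882025}{3769227} \approx -0.23401$)
$\frac{\left(556 + O{\left(1 \right)}\right) + y}{\frac{1}{-968 - 1932} + 2698} = \frac{\left(556 - 41\right) - \frac{882025}{3769227}}{\frac{1}{-968 - 1932} + 2698} = \frac{515 - \frac{882025}{3769227}}{\frac{1}{-2900} + 2698} = \frac{1940269880}{3769227 \left(- \frac{1}{2900} + 2698\right)} = \frac{1940269880}{3769227 \cdot \frac{7824199}{2900}} = \frac{1940269880}{3769227} \cdot \frac{2900}{7824199} = \frac{5626782652000}{29491182124173}$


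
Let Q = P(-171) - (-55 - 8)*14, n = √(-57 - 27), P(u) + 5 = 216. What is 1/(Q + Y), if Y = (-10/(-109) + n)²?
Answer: -11881*I/(-11988029*I + 4360*√21) ≈ 0.00099107 - 1.6518e-6*I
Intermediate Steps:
P(u) = 211 (P(u) = -5 + 216 = 211)
n = 2*I*√21 (n = √(-84) = 2*I*√21 ≈ 9.1651*I)
Q = 1093 (Q = 211 - (-55 - 8)*14 = 211 - (-63)*14 = 211 - 1*(-882) = 211 + 882 = 1093)
Y = (10/109 + 2*I*√21)² (Y = (-10/(-109) + 2*I*√21)² = (-10*(-1/109) + 2*I*√21)² = (10/109 + 2*I*√21)² ≈ -83.992 + 1.682*I)
1/(Q + Y) = 1/(1093 + (-997904/11881 + 40*I*√21/109)) = 1/(11988029/11881 + 40*I*√21/109)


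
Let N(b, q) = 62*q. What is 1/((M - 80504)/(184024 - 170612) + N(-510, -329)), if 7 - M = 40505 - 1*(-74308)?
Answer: -6706/136886643 ≈ -4.8989e-5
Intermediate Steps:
M = -114806 (M = 7 - (40505 - 1*(-74308)) = 7 - (40505 + 74308) = 7 - 1*114813 = 7 - 114813 = -114806)
1/((M - 80504)/(184024 - 170612) + N(-510, -329)) = 1/((-114806 - 80504)/(184024 - 170612) + 62*(-329)) = 1/(-195310/13412 - 20398) = 1/(-195310*1/13412 - 20398) = 1/(-97655/6706 - 20398) = 1/(-136886643/6706) = -6706/136886643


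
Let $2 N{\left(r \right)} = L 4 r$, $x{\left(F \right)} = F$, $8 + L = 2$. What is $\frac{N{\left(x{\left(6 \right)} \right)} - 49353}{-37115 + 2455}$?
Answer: $\frac{9885}{6932} \approx 1.426$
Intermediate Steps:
$L = -6$ ($L = -8 + 2 = -6$)
$N{\left(r \right)} = - 12 r$ ($N{\left(r \right)} = \frac{\left(-6\right) 4 r}{2} = \frac{\left(-24\right) r}{2} = - 12 r$)
$\frac{N{\left(x{\left(6 \right)} \right)} - 49353}{-37115 + 2455} = \frac{\left(-12\right) 6 - 49353}{-37115 + 2455} = \frac{-72 - 49353}{-34660} = \left(-49425\right) \left(- \frac{1}{34660}\right) = \frac{9885}{6932}$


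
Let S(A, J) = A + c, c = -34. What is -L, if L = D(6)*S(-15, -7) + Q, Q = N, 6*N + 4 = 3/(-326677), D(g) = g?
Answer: 577564939/1960062 ≈ 294.67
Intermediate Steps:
S(A, J) = -34 + A (S(A, J) = A - 34 = -34 + A)
N = -1306711/1960062 (N = -⅔ + (3/(-326677))/6 = -⅔ + (-1/326677*3)/6 = -⅔ + (⅙)*(-3/326677) = -⅔ - 1/653354 = -1306711/1960062 ≈ -0.66667)
Q = -1306711/1960062 ≈ -0.66667
L = -577564939/1960062 (L = 6*(-34 - 15) - 1306711/1960062 = 6*(-49) - 1306711/1960062 = -294 - 1306711/1960062 = -577564939/1960062 ≈ -294.67)
-L = -1*(-577564939/1960062) = 577564939/1960062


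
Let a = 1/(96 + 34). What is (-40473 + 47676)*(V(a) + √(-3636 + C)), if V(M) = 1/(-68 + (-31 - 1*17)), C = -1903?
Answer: -7203/116 + 7203*I*√5539 ≈ -62.095 + 5.3608e+5*I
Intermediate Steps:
a = 1/130 ≈ 0.0076923
V(M) = -1/116 (V(M) = 1/(-68 + (-31 - 17)) = 1/(-68 - 48) = 1/(-116) = -1/116)
(-40473 + 47676)*(V(a) + √(-3636 + C)) = (-40473 + 47676)*(-1/116 + √(-3636 - 1903)) = 7203*(-1/116 + √(-5539)) = 7203*(-1/116 + I*√5539) = -7203/116 + 7203*I*√5539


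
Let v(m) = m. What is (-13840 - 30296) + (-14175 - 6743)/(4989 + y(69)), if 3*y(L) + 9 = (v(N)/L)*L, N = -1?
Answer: -660204906/14957 ≈ -44140.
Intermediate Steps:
y(L) = -10/3 (y(L) = -3 + ((-1/L)*L)/3 = -3 + (1/3)*(-1) = -3 - 1/3 = -10/3)
(-13840 - 30296) + (-14175 - 6743)/(4989 + y(69)) = (-13840 - 30296) + (-14175 - 6743)/(4989 - 10/3) = -44136 - 20918/14957/3 = -44136 - 20918*3/14957 = -44136 - 62754/14957 = -660204906/14957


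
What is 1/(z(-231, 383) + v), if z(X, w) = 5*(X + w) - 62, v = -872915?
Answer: -1/872217 ≈ -1.1465e-6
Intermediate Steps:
z(X, w) = -62 + 5*X + 5*w (z(X, w) = (5*X + 5*w) - 62 = -62 + 5*X + 5*w)
1/(z(-231, 383) + v) = 1/((-62 + 5*(-231) + 5*383) - 872915) = 1/((-62 - 1155 + 1915) - 872915) = 1/(698 - 872915) = 1/(-872217) = -1/872217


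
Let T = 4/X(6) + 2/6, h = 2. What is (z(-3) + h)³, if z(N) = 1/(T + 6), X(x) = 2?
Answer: 148877/15625 ≈ 9.5281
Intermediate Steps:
T = 7/3 (T = 4/2 + 2/6 = 4*(½) + 2*(⅙) = 2 + ⅓ = 7/3 ≈ 2.3333)
z(N) = 3/25 (z(N) = 1/(7/3 + 6) = 1/(25/3) = 3/25)
(z(-3) + h)³ = (3/25 + 2)³ = (53/25)³ = 148877/15625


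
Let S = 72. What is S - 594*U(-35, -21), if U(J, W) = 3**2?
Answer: -5274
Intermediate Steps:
U(J, W) = 9
S - 594*U(-35, -21) = 72 - 594*9 = 72 - 5346 = -5274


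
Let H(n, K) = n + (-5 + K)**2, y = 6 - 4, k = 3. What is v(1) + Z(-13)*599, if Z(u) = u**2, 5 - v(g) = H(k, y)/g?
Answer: 101224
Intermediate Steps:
y = 2
v(g) = 5 - 12/g (v(g) = 5 - (3 + (-5 + 2)**2)/g = 5 - (3 + (-3)**2)/g = 5 - (3 + 9)/g = 5 - 12/g)
v(1) + Z(-13)*599 = (5 - 12/1) + (-13)**2*599 = (5 - 12*1) + 169*599 = (5 - 12) + 101231 = -7 + 101231 = 101224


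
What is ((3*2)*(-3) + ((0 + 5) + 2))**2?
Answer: 121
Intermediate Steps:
((3*2)*(-3) + ((0 + 5) + 2))**2 = (6*(-3) + (5 + 2))**2 = (-18 + 7)**2 = (-11)**2 = 121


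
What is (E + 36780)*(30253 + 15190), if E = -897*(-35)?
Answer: 3098076525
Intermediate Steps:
E = 31395
(E + 36780)*(30253 + 15190) = (31395 + 36780)*(30253 + 15190) = 68175*45443 = 3098076525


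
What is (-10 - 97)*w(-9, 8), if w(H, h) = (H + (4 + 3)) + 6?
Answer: -428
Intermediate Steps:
w(H, h) = 13 + H (w(H, h) = (H + 7) + 6 = (7 + H) + 6 = 13 + H)
(-10 - 97)*w(-9, 8) = (-10 - 97)*(13 - 9) = -107*4 = -428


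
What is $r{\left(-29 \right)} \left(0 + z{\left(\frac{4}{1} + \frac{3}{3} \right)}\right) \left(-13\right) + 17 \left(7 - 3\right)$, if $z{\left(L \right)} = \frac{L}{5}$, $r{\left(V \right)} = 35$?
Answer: $-387$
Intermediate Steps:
$z{\left(L \right)} = \frac{L}{5}$ ($z{\left(L \right)} = L \frac{1}{5} = \frac{L}{5}$)
$r{\left(-29 \right)} \left(0 + z{\left(\frac{4}{1} + \frac{3}{3} \right)}\right) \left(-13\right) + 17 \left(7 - 3\right) = 35 \left(0 + \frac{\frac{4}{1} + \frac{3}{3}}{5}\right) \left(-13\right) + 17 \left(7 - 3\right) = 35 \left(0 + \frac{4 \cdot 1 + 3 \cdot \frac{1}{3}}{5}\right) \left(-13\right) + 17 \cdot 4 = 35 \left(0 + \frac{4 + 1}{5}\right) \left(-13\right) + 68 = 35 \left(0 + \frac{1}{5} \cdot 5\right) \left(-13\right) + 68 = 35 \left(0 + 1\right) \left(-13\right) + 68 = 35 \cdot 1 \left(-13\right) + 68 = 35 \left(-13\right) + 68 = -455 + 68 = -387$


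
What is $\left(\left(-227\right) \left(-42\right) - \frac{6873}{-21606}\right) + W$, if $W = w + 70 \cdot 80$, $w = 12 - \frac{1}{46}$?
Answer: $\frac{1254461704}{82823} \approx 15146.0$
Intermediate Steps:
$w = \frac{551}{46}$ ($w = 12 - \frac{1}{46} = \frac{551}{46} \approx 11.978$)
$W = \frac{258151}{46}$ ($W = \frac{551}{46} + 70 \cdot 80 = \frac{551}{46} + 5600 = \frac{258151}{46} \approx 5612.0$)
$\left(\left(-227\right) \left(-42\right) - \frac{6873}{-21606}\right) + W = \left(\left(-227\right) \left(-42\right) - \frac{6873}{-21606}\right) + \frac{258151}{46} = \left(9534 - - \frac{2291}{7202}\right) + \frac{258151}{46} = \left(9534 + \frac{2291}{7202}\right) + \frac{258151}{46} = \frac{68666159}{7202} + \frac{258151}{46} = \frac{1254461704}{82823}$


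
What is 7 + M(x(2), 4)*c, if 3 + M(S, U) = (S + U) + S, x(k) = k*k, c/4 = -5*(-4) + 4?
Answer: 871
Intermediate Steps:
c = 96 (c = 4*(-5*(-4) + 4) = 4*(20 + 4) = 4*24 = 96)
x(k) = k²
M(S, U) = -3 + U + 2*S (M(S, U) = -3 + ((S + U) + S) = -3 + (U + 2*S) = -3 + U + 2*S)
7 + M(x(2), 4)*c = 7 + (-3 + 4 + 2*2²)*96 = 7 + (-3 + 4 + 2*4)*96 = 7 + (-3 + 4 + 8)*96 = 7 + 9*96 = 7 + 864 = 871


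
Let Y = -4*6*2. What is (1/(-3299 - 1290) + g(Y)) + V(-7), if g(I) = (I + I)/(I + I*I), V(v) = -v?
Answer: 1500556/215683 ≈ 6.9572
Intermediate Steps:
Y = -48 (Y = -24*2 = -48)
g(I) = 2*I/(I + I²) (g(I) = (2*I)/(I + I²) = 2*I/(I + I²))
(1/(-3299 - 1290) + g(Y)) + V(-7) = (1/(-3299 - 1290) + 2/(1 - 48)) - 1*(-7) = (1/(-4589) + 2/(-47)) + 7 = (-1/4589 + 2*(-1/47)) + 7 = (-1/4589 - 2/47) + 7 = -9225/215683 + 7 = 1500556/215683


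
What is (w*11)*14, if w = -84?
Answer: -12936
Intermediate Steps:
(w*11)*14 = -84*11*14 = -924*14 = -12936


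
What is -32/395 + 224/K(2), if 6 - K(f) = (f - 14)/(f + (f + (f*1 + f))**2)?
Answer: 41932/1185 ≈ 35.386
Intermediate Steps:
K(f) = 6 - (-14 + f)/(f + 9*f**2) (K(f) = 6 - (f - 14)/(f + (f + (f*1 + f))**2) = 6 - (-14 + f)/(f + (f + (f + f))**2) = 6 - (-14 + f)/(f + (f + 2*f)**2) = 6 - (-14 + f)/(f + (3*f)**2) = 6 - (-14 + f)/(f + 9*f**2))
-32/395 + 224/K(2) = -32/395 + 224/(((14 + 5*2 + 54*2**2)/(2*(1 + 9*2)))) = -32*1/395 + 224/(((14 + 10 + 54*4)/(2*(1 + 18)))) = -32/395 + 224/(((1/2)*(14 + 10 + 216)/19)) = -32/395 + 224/(((1/2)*(1/19)*240)) = -32/395 + 224/(120/19) = -32/395 + 224*(19/120) = -32/395 + 532/15 = 41932/1185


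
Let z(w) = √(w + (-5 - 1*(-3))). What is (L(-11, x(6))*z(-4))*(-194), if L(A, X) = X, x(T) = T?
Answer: -1164*I*√6 ≈ -2851.2*I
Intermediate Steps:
z(w) = √(-2 + w) (z(w) = √(w + (-5 + 3)) = √(w - 2) = √(-2 + w))
(L(-11, x(6))*z(-4))*(-194) = (6*√(-2 - 4))*(-194) = (6*√(-6))*(-194) = (6*(I*√6))*(-194) = (6*I*√6)*(-194) = -1164*I*√6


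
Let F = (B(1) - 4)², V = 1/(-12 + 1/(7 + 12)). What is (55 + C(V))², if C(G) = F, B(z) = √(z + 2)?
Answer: 5668 - 1184*√3 ≈ 3617.3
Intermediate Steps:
B(z) = √(2 + z)
V = -19/227 (V = 1/(-12 + 1/19) = 1/(-227/19) = -19/227 ≈ -0.083700)
F = (-4 + √3)² (F = (√(2 + 1) - 4)² = (√3 - 4)² = (-4 + √3)² ≈ 5.1436)
C(G) = (4 - √3)²
(55 + C(V))² = (55 + (4 - √3)²)²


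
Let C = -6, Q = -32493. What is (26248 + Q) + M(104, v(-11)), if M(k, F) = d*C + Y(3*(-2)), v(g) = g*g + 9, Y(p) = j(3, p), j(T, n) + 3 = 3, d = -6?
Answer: -6209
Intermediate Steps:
j(T, n) = 0 (j(T, n) = -3 + 3 = 0)
Y(p) = 0
v(g) = 9 + g² (v(g) = g² + 9 = 9 + g²)
M(k, F) = 36 (M(k, F) = -6*(-6) + 0 = 36 + 0 = 36)
(26248 + Q) + M(104, v(-11)) = (26248 - 32493) + 36 = -6245 + 36 = -6209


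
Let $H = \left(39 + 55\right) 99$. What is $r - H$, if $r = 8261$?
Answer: $-1045$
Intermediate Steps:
$H = 9306$ ($H = 94 \cdot 99 = 9306$)
$r - H = 8261 - 9306 = -1045$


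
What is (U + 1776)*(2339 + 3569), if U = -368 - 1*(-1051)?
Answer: 14527772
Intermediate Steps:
U = 683 (U = -368 + 1051 = 683)
(U + 1776)*(2339 + 3569) = (683 + 1776)*(2339 + 3569) = 2459*5908 = 14527772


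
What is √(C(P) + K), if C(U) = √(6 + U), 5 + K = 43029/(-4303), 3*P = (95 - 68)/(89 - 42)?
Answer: √(-613511825888 + 870243023*√13677)/202241 ≈ 3.5372*I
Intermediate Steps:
P = 9/47 (P = ((95 - 68)/(89 - 42))/3 = (27/47)/3 = (27*(1/47))/3 = (⅓)*(27/47) = 9/47 ≈ 0.19149)
K = -64544/4303 (K = -5 + 43029/(-4303) = -5 + 43029*(-1/4303) = -5 - 43029/4303 = -64544/4303 ≈ -15.000)
√(C(P) + K) = √(√(6 + 9/47) - 64544/4303) = √(√(291/47) - 64544/4303) = √(√13677/47 - 64544/4303) = √(-64544/4303 + √13677/47)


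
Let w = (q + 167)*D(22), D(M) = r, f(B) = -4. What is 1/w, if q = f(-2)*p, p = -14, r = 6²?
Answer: 1/8028 ≈ 0.00012456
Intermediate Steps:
r = 36
D(M) = 36
q = 56 (q = -4*(-14) = 56)
w = 8028 (w = (56 + 167)*36 = 223*36 = 8028)
1/w = 1/8028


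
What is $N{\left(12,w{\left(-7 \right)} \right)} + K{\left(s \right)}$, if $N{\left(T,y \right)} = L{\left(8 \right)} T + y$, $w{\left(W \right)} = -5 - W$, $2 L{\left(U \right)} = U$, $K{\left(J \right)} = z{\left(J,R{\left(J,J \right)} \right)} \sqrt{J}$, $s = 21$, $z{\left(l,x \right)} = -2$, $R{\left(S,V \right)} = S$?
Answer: $50 - 2 \sqrt{21} \approx 40.835$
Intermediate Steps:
$K{\left(J \right)} = - 2 \sqrt{J}$
$L{\left(U \right)} = \frac{U}{2}$
$N{\left(T,y \right)} = y + 4 T$ ($N{\left(T,y \right)} = \frac{1}{2} \cdot 8 T + y = 4 T + y = y + 4 T$)
$N{\left(12,w{\left(-7 \right)} \right)} + K{\left(s \right)} = \left(\left(-5 - -7\right) + 4 \cdot 12\right) - 2 \sqrt{21} = \left(\left(-5 + 7\right) + 48\right) - 2 \sqrt{21} = \left(2 + 48\right) - 2 \sqrt{21} = 50 - 2 \sqrt{21}$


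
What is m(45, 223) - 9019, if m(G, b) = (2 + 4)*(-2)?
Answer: -9031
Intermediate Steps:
m(G, b) = -12 (m(G, b) = 6*(-2) = -12)
m(45, 223) - 9019 = -12 - 9019 = -9031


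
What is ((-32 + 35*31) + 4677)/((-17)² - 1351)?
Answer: -955/177 ≈ -5.3955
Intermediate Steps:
((-32 + 35*31) + 4677)/((-17)² - 1351) = ((-32 + 1085) + 4677)/(289 - 1351) = (1053 + 4677)/(-1062) = 5730*(-1/1062) = -955/177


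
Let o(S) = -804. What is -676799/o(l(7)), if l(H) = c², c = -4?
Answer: 676799/804 ≈ 841.79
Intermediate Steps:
l(H) = 16 (l(H) = (-4)² = 16)
-676799/o(l(7)) = -676799/(-804) = -676799*(-1/804) = 676799/804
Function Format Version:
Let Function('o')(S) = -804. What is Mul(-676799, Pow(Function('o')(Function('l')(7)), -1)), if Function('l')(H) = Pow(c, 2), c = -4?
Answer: Rational(676799, 804) ≈ 841.79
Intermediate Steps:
Function('l')(H) = 16 (Function('l')(H) = Pow(-4, 2) = 16)
Mul(-676799, Pow(Function('o')(Function('l')(7)), -1)) = Mul(-676799, Pow(-804, -1)) = Mul(-676799, Rational(-1, 804)) = Rational(676799, 804)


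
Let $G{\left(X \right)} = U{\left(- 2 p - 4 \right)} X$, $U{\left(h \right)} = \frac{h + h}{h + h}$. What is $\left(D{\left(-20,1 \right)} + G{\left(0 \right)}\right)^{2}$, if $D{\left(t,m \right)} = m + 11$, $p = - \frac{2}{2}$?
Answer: $144$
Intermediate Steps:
$p = -1$ ($p = \left(-2\right) \frac{1}{2} = -1$)
$D{\left(t,m \right)} = 11 + m$
$U{\left(h \right)} = 1$ ($U{\left(h \right)} = \frac{2 h}{2 h} = 2 h \frac{1}{2 h} = 1$)
$G{\left(X \right)} = X$ ($G{\left(X \right)} = 1 X = X$)
$\left(D{\left(-20,1 \right)} + G{\left(0 \right)}\right)^{2} = \left(\left(11 + 1\right) + 0\right)^{2} = \left(12 + 0\right)^{2} = 12^{2} = 144$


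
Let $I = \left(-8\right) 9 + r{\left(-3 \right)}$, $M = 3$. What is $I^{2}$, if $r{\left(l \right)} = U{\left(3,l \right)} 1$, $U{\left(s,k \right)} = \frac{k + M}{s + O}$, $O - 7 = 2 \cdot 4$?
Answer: $5184$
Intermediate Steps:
$O = 15$ ($O = 7 + 2 \cdot 4 = 7 + 8 = 15$)
$U{\left(s,k \right)} = \frac{3 + k}{15 + s}$ ($U{\left(s,k \right)} = \frac{k + 3}{s + 15} = \frac{3 + k}{15 + s}$)
$r{\left(l \right)} = \frac{1}{6} + \frac{l}{18}$ ($r{\left(l \right)} = \frac{3 + l}{15 + 3} \cdot 1 = \frac{3 + l}{18} \cdot 1 = \left(\frac{1}{6} + \frac{l}{18}\right) 1 = \frac{1}{6} + \frac{l}{18}$)
$I = -72$ ($I = \left(-8\right) 9 + \left(\frac{1}{6} + \frac{1}{18} \left(-3\right)\right) = -72 + \left(\frac{1}{6} - \frac{1}{6}\right) = -72 + 0 = -72$)
$I^{2} = \left(-72\right)^{2} = 5184$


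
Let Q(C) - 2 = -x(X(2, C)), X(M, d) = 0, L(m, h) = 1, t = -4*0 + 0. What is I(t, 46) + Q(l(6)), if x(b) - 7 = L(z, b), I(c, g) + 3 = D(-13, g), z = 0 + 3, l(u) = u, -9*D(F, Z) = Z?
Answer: -127/9 ≈ -14.111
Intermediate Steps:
t = 0 (t = 0 + 0 = 0)
D(F, Z) = -Z/9
z = 3
I(c, g) = -3 - g/9
x(b) = 8 (x(b) = 7 + 1 = 8)
Q(C) = -6 (Q(C) = 2 - 1*8 = 2 - 8 = -6)
I(t, 46) + Q(l(6)) = (-3 - 1/9*46) - 6 = (-3 - 46/9) - 6 = -73/9 - 6 = -127/9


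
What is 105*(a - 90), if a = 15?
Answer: -7875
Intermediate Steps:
105*(a - 90) = 105*(15 - 90) = 105*(-75) = -7875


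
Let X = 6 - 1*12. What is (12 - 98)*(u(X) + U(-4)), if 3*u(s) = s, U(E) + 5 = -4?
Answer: 946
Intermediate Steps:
U(E) = -9 (U(E) = -5 - 4 = -9)
X = -6 (X = 6 - 12 = -6)
u(s) = s/3
(12 - 98)*(u(X) + U(-4)) = (12 - 98)*((⅓)*(-6) - 9) = -86*(-2 - 9) = -86*(-11) = 946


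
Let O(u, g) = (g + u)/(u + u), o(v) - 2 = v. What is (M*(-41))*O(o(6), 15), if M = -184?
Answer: 21689/2 ≈ 10845.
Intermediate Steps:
o(v) = 2 + v
O(u, g) = (g + u)/(2*u) (O(u, g) = (g + u)/((2*u)) = (g + u)*(1/(2*u)) = (g + u)/(2*u))
(M*(-41))*O(o(6), 15) = (-184*(-41))*((15 + (2 + 6))/(2*(2 + 6))) = 7544*((½)*(15 + 8)/8) = 7544*((½)*(⅛)*23) = 7544*(23/16) = 21689/2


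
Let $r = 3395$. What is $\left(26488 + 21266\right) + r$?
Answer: $51149$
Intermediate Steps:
$\left(26488 + 21266\right) + r = \left(26488 + 21266\right) + 3395 = 47754 + 3395 = 51149$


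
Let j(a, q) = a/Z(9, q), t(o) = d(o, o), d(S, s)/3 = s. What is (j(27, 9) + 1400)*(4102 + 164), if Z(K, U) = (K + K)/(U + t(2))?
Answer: 6068385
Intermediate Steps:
d(S, s) = 3*s
t(o) = 3*o
Z(K, U) = 2*K/(6 + U) (Z(K, U) = (K + K)/(U + 3*2) = (2*K)/(U + 6) = (2*K)/(6 + U) = 2*K/(6 + U))
j(a, q) = a*(⅓ + q/18) (j(a, q) = a/((2*9/(6 + q))) = a/((18/(6 + q))) = a*(⅓ + q/18))
(j(27, 9) + 1400)*(4102 + 164) = ((1/18)*27*(6 + 9) + 1400)*(4102 + 164) = ((1/18)*27*15 + 1400)*4266 = (45/2 + 1400)*4266 = (2845/2)*4266 = 6068385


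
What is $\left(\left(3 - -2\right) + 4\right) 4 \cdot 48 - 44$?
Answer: $1684$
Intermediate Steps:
$\left(\left(3 - -2\right) + 4\right) 4 \cdot 48 - 44 = \left(\left(3 + 2\right) + 4\right) 4 \cdot 48 - 44 = \left(5 + 4\right) 4 \cdot 48 - 44 = 9 \cdot 4 \cdot 48 - 44 = 36 \cdot 48 - 44 = 1728 - 44 = 1684$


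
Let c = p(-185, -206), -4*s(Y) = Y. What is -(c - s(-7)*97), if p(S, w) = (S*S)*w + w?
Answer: 28202903/4 ≈ 7.0507e+6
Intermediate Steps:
p(S, w) = w + w*S² (p(S, w) = S²*w + w = w*S² + w = w + w*S²)
s(Y) = -Y/4
c = -7050556 (c = -206*(1 + (-185)²) = -206*(1 + 34225) = -206*34226 = -7050556)
-(c - s(-7)*97) = -(-7050556 - (-¼*(-7))*97) = -(-7050556 - 7*97/4) = -(-7050556 - 1*679/4) = -(-7050556 - 679/4) = -1*(-28202903/4) = 28202903/4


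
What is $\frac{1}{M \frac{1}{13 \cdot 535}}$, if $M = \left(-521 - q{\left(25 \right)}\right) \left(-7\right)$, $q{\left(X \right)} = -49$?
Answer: $\frac{6955}{3304} \approx 2.105$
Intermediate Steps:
$M = 3304$ ($M = \left(-521 - -49\right) \left(-7\right) = \left(-521 + 49\right) \left(-7\right) = \left(-472\right) \left(-7\right) = 3304$)
$\frac{1}{M \frac{1}{13 \cdot 535}} = \frac{1}{3304 \frac{1}{13 \cdot 535}} = \frac{1}{3304 \cdot \frac{1}{6955}} = \frac{1}{\frac{3304}{6955}} = \frac{6955}{3304}$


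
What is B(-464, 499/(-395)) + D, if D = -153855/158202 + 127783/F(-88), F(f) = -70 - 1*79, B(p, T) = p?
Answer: -3463989337/2619122 ≈ -1322.6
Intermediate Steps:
F(f) = -149 (F(f) = -70 - 79 = -149)
D = -2248716729/2619122 (D = -153855/158202 + 127783/(-149) = -153855*1/158202 + 127783*(-1/149) = -17095/17578 - 127783/149 = -2248716729/2619122 ≈ -858.58)
B(-464, 499/(-395)) + D = -464 - 2248716729/2619122 = -3463989337/2619122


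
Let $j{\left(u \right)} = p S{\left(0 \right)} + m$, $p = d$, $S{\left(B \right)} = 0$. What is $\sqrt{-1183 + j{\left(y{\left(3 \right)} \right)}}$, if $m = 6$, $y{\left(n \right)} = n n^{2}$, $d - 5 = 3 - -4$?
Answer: $i \sqrt{1177} \approx 34.307 i$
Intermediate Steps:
$d = 12$ ($d = 5 + \left(3 - -4\right) = 5 + \left(3 + 4\right) = 5 + 7 = 12$)
$y{\left(n \right)} = n^{3}$
$p = 12$
$j{\left(u \right)} = 6$ ($j{\left(u \right)} = 12 \cdot 0 + 6 = 0 + 6 = 6$)
$\sqrt{-1183 + j{\left(y{\left(3 \right)} \right)}} = \sqrt{-1183 + 6} = \sqrt{-1177} = i \sqrt{1177}$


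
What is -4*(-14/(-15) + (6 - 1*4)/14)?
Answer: -452/105 ≈ -4.3048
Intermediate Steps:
-4*(-14/(-15) + (6 - 1*4)/14) = -4*(-14*(-1/15) + (6 - 4)*(1/14)) = -4*(14/15 + 2*(1/14)) = -4*(14/15 + ⅐) = -4*113/105 = -452/105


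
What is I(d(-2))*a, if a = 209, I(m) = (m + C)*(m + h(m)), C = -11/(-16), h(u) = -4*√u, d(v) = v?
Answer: 4389/8 + 4389*I*√2/4 ≈ 548.63 + 1551.7*I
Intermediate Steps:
C = 11/16 (C = -11*(-1/16) = 11/16 ≈ 0.68750)
I(m) = (11/16 + m)*(m - 4*√m) (I(m) = (m + 11/16)*(m - 4*√m) = (11/16 + m)*(m - 4*√m))
I(d(-2))*a = ((-2)² - (-8)*I*√2 - 11*I*√2/4 + (11/16)*(-2))*209 = (4 - (-8)*I*√2 - 11*I*√2/4 - 11/8)*209 = (4 + 8*I*√2 - 11*I*√2/4 - 11/8)*209 = (21/8 + 21*I*√2/4)*209 = 4389/8 + 4389*I*√2/4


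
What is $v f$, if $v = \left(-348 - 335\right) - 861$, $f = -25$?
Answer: $38600$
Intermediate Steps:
$v = -1544$ ($v = -683 - 861 = -1544$)
$v f = \left(-1544\right) \left(-25\right) = 38600$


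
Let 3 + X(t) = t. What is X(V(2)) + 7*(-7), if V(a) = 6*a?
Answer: -40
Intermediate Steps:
X(t) = -3 + t
X(V(2)) + 7*(-7) = (-3 + 6*2) + 7*(-7) = (-3 + 12) - 49 = 9 - 49 = -40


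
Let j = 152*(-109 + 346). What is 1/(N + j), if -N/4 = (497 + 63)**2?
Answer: -1/1218376 ≈ -8.2076e-7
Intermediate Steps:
j = 36024 (j = 152*237 = 36024)
N = -1254400 (N = -4*(497 + 63)**2 = -4*560**2 = -4*313600 = -1254400)
1/(N + j) = 1/(-1254400 + 36024) = 1/(-1218376) = -1/1218376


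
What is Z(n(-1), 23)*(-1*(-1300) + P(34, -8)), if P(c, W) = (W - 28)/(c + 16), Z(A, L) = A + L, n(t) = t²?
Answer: 779568/25 ≈ 31183.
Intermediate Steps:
P(c, W) = (-28 + W)/(16 + c)
Z(n(-1), 23)*(-1*(-1300) + P(34, -8)) = ((-1)² + 23)*(-1*(-1300) + (-28 - 8)/(16 + 34)) = (1 + 23)*(1300 - 36/50) = 24*(1300 + (1/50)*(-36)) = 24*(1300 - 18/25) = 24*(32482/25) = 779568/25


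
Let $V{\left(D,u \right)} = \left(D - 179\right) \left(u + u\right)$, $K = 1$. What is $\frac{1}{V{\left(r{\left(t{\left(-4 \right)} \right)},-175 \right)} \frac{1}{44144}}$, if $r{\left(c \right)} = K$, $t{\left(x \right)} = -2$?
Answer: $\frac{124}{175} \approx 0.70857$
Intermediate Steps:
$r{\left(c \right)} = 1$
$V{\left(D,u \right)} = 2 u \left(-179 + D\right)$ ($V{\left(D,u \right)} = \left(-179 + D\right) 2 u = 2 u \left(-179 + D\right)$)
$\frac{1}{V{\left(r{\left(t{\left(-4 \right)} \right)},-175 \right)} \frac{1}{44144}} = \frac{1}{2 \left(-175\right) \left(-179 + 1\right) \frac{1}{44144}} = \frac{1}{2 \left(-175\right) \left(-178\right) \frac{1}{44144}} = \frac{1}{62300 \cdot \frac{1}{44144}} = \frac{1}{\frac{175}{124}} = \frac{124}{175}$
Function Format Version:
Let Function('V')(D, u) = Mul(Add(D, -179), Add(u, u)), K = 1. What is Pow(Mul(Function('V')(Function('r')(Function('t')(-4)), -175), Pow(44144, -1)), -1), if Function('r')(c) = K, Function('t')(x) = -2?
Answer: Rational(124, 175) ≈ 0.70857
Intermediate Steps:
Function('r')(c) = 1
Function('V')(D, u) = Mul(2, u, Add(-179, D)) (Function('V')(D, u) = Mul(Add(-179, D), Mul(2, u)) = Mul(2, u, Add(-179, D)))
Pow(Mul(Function('V')(Function('r')(Function('t')(-4)), -175), Pow(44144, -1)), -1) = Pow(Mul(Mul(2, -175, Add(-179, 1)), Pow(44144, -1)), -1) = Pow(Mul(Mul(2, -175, -178), Rational(1, 44144)), -1) = Pow(Mul(62300, Rational(1, 44144)), -1) = Pow(Rational(175, 124), -1) = Rational(124, 175)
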